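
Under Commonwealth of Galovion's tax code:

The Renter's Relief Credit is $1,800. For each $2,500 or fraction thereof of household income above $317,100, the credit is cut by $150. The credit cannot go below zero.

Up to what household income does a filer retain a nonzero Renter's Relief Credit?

After 11 increments the reduction is 11 × $150 = $1,650, leaving $150; one more increment wipes it out. Increment 11 ends at excess 11 × $2,500 = $27,500, so the highest qualifying income is $317,100 + $27,500 = $344,600.

$344,600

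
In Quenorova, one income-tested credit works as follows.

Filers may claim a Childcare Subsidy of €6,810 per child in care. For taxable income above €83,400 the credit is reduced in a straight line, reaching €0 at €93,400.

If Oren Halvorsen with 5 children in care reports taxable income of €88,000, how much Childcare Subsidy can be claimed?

Childcare Subsidy: base = 5 × €6,810 = €34,050. €88,000 is €4,600 into a €10,000 phase-out range, leaving 5,400/10,000 of the credit: €34,050 × 5,400/10,000 = €18,387.

€18,387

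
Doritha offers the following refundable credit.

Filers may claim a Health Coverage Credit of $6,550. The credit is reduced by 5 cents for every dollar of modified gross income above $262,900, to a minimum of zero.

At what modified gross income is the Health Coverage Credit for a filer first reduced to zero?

$393,900

The credit falls by 5% of each dollar above $262,900, so it reaches zero when the excess is $6,550 / 5% = $131,000: income = $262,900 + $131,000 = $393,900.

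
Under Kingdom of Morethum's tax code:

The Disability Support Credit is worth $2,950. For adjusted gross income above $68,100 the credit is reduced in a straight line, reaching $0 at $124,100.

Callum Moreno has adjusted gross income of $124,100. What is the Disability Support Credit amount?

Disability Support Credit: $124,100 is at or above $124,100, so the credit is $0.

$0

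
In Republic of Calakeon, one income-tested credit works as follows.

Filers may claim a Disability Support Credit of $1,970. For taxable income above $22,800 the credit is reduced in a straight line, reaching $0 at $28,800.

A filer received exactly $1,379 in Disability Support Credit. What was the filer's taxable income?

$24,600

$1,379 is 1,379/1,970 of the full $1,970, so 591/1,970 of the $6,000 range has been used: income = $22,800 + $6,000 × 591/1,970 = $24,600.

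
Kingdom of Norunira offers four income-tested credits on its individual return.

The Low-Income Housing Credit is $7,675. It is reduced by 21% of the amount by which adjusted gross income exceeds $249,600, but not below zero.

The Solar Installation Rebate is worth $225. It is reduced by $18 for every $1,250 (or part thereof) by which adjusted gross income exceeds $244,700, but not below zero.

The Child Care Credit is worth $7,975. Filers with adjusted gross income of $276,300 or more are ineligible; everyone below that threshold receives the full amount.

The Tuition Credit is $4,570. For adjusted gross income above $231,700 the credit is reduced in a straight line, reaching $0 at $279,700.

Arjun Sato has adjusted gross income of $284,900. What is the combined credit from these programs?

Low-Income Housing Credit: 21% of the $35,300 excess over $249,600 is $7,413; credit = $7,675 − $7,413 = $262.
Solar Installation Rebate: income exceeds $244,700 by $40,200 → 33 increments × $18 = $594 ≥ base, so the credit is $0.
Child Care Credit: $284,900 meets or exceeds the $276,300 cutoff, so the credit is $0.
Tuition Credit: $284,900 is at or above $279,700, so the credit is $0.
Total: $262 + $0 + $0 + $0 = $262.

$262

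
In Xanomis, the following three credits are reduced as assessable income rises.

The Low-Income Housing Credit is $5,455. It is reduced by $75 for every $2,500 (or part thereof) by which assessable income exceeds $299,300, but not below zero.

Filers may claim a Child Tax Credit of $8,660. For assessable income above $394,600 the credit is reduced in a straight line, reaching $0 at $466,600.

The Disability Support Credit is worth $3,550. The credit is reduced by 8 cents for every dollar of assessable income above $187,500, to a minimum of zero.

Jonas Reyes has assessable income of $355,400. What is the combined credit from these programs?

$12,390

Low-Income Housing Credit: income exceeds $299,300 by $56,100, which is 23 full-or-partial $2,500 increments; reduction = 23 × $75 = $1,725, leaving $3,730.
Child Tax Credit: $355,400 is at or below the $394,600 threshold, so the full $8,660 applies.
Disability Support Credit: 8% of the $167,900 excess over $187,500 is $13,432 ≥ base, so the credit is $0.
Total: $3,730 + $8,660 + $0 = $12,390.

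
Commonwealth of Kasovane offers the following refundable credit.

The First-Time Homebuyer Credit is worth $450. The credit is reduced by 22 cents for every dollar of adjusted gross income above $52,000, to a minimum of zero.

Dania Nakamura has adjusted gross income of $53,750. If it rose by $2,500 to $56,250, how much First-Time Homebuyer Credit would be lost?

At $53,750 — 22% of the $1,750 excess over $52,000 is $385; credit = $450 − $385 = $65.
At $56,250 — 22% of the $4,250 excess over $52,000 is $935 ≥ base, so the credit is $0.
Lost: $65 − $0 = $65.

$65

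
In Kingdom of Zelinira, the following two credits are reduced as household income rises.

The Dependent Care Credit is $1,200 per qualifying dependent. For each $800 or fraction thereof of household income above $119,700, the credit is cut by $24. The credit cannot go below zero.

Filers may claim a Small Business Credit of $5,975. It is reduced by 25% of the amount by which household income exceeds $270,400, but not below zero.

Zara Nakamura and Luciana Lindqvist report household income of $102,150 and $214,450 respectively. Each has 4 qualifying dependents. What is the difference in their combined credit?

$2,856

Zara ($102,150): Dependent Care Credit: base = 4 × $1,200 = $4,800. $102,150 is at or below the $119,700 threshold, so the full $4,800 applies. Small Business Credit: $102,150 is at or below the $270,400 threshold, so the full $5,975 applies. total $4,800 + $5,975 = $10,775
Luciana ($214,450): Dependent Care Credit: base = 4 × $1,200 = $4,800. income exceeds $119,700 by $94,750, which is 119 full-or-partial $800 increments; reduction = 119 × $24 = $2,856, leaving $1,944. Small Business Credit: $214,450 is at or below the $270,400 threshold, so the full $5,975 applies. total $1,944 + $5,975 = $7,919
Difference: |$10,775 − $7,919| = $2,856.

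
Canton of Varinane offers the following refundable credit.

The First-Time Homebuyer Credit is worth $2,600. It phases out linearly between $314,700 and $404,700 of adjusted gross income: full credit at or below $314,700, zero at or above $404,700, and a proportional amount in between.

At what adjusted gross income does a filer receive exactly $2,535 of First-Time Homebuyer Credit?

$2,535 is 2,535/2,600 of the full $2,600, so 65/2,600 of the $90,000 range has been used: income = $314,700 + $90,000 × 65/2,600 = $316,950.

$316,950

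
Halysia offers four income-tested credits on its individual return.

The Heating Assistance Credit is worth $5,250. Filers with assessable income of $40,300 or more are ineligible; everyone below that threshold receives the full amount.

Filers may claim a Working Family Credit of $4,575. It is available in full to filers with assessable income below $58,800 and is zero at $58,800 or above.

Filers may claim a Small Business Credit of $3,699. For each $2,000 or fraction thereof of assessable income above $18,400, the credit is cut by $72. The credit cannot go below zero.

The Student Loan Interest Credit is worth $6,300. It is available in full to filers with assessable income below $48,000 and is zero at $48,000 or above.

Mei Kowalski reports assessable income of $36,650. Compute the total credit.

Heating Assistance Credit: $36,650 is below the $40,300 cutoff, so the full $5,250 applies.
Working Family Credit: $36,650 is below the $58,800 cutoff, so the full $4,575 applies.
Small Business Credit: income exceeds $18,400 by $18,250, which is 10 full-or-partial $2,000 increments; reduction = 10 × $72 = $720, leaving $2,979.
Student Loan Interest Credit: $36,650 is below the $48,000 cutoff, so the full $6,300 applies.
Total: $5,250 + $4,575 + $2,979 + $6,300 = $19,104.

$19,104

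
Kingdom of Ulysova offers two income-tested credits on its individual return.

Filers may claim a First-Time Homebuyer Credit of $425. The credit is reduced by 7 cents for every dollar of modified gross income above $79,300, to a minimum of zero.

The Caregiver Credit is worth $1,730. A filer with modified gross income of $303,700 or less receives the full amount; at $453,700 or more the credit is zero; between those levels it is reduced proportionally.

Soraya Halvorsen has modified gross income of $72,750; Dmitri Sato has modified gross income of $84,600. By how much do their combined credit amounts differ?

$371

Soraya ($72,750): First-Time Homebuyer Credit: $72,750 is at or below the $79,300 threshold, so the full $425 applies. Caregiver Credit: $72,750 is at or below the $303,700 threshold, so the full $1,730 applies. total $425 + $1,730 = $2,155
Dmitri ($84,600): First-Time Homebuyer Credit: 7% of the $5,300 excess over $79,300 is $371; credit = $425 − $371 = $54. Caregiver Credit: $84,600 is at or below the $303,700 threshold, so the full $1,730 applies. total $54 + $1,730 = $1,784
Difference: |$2,155 − $1,784| = $371.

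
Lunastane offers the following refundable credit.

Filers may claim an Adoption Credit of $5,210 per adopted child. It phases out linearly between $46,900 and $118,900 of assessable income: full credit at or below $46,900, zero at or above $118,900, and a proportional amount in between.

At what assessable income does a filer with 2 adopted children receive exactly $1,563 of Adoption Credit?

Full credit = 2 × $5,210 = $10,420.
$1,563 is 1,563/10,420 of the full $10,420, so 8,857/10,420 of the $72,000 range has been used: income = $46,900 + $72,000 × 8,857/10,420 = $108,100.

$108,100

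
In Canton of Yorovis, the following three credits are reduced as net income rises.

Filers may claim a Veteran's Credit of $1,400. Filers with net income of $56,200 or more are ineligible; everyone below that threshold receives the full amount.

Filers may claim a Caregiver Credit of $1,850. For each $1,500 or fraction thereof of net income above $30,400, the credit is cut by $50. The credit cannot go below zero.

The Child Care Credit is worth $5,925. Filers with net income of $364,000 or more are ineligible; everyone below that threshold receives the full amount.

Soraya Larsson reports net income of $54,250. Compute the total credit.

$8,375

Veteran's Credit: $54,250 is below the $56,200 cutoff, so the full $1,400 applies.
Caregiver Credit: income exceeds $30,400 by $23,850, which is 16 full-or-partial $1,500 increments; reduction = 16 × $50 = $800, leaving $1,050.
Child Care Credit: $54,250 is below the $364,000 cutoff, so the full $5,925 applies.
Total: $1,400 + $1,050 + $5,925 = $8,375.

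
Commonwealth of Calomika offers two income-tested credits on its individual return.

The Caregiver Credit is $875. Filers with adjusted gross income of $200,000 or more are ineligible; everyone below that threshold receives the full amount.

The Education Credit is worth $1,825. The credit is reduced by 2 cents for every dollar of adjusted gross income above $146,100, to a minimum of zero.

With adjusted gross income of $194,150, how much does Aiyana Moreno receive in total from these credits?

$1,739

Caregiver Credit: $194,150 is below the $200,000 cutoff, so the full $875 applies.
Education Credit: 2% of the $48,050 excess over $146,100 is $961; credit = $1,825 − $961 = $864.
Total: $875 + $864 = $1,739.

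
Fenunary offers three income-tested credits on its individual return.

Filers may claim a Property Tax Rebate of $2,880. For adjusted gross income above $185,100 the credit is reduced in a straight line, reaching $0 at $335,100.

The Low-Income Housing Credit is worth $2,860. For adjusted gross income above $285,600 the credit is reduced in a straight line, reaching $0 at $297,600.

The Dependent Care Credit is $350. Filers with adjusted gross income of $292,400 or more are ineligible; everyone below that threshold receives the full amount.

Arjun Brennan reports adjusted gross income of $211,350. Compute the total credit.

$5,586

Property Tax Rebate: $211,350 is $26,250 into a $150,000 phase-out range, leaving 123,750/150,000 of the credit: $2,880 × 123,750/150,000 = $2,376.
Low-Income Housing Credit: $211,350 is at or below the $285,600 threshold, so the full $2,860 applies.
Dependent Care Credit: $211,350 is below the $292,400 cutoff, so the full $350 applies.
Total: $2,376 + $2,860 + $350 = $5,586.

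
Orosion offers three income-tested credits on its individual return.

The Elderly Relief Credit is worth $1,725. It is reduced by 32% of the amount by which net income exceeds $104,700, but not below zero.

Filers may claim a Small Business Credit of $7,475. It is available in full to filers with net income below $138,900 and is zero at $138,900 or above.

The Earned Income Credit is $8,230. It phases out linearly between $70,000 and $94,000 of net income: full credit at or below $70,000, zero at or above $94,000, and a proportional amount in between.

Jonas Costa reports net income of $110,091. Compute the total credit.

$7,475

Elderly Relief Credit: 32% of the $5,391 excess over $104,700 is $1,725.12 ≥ base, so the credit is $0.
Small Business Credit: $110,091 is below the $138,900 cutoff, so the full $7,475 applies.
Earned Income Credit: $110,091 is at or above $94,000, so the credit is $0.
Total: $0 + $7,475 + $0 = $7,475.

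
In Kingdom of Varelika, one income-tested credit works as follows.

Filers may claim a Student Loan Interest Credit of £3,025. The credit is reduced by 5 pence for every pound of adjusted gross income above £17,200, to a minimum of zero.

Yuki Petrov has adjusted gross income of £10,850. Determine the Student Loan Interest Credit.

Student Loan Interest Credit: £10,850 is at or below the £17,200 threshold, so the full £3,025 applies.

£3,025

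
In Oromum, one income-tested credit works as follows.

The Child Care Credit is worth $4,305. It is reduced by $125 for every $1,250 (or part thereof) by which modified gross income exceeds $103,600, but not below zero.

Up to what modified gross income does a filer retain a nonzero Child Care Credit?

After 34 increments the reduction is 34 × $125 = $4,250, leaving $55; one more increment wipes it out. Increment 34 ends at excess 34 × $1,250 = $42,500, so the highest qualifying income is $103,600 + $42,500 = $146,100.

$146,100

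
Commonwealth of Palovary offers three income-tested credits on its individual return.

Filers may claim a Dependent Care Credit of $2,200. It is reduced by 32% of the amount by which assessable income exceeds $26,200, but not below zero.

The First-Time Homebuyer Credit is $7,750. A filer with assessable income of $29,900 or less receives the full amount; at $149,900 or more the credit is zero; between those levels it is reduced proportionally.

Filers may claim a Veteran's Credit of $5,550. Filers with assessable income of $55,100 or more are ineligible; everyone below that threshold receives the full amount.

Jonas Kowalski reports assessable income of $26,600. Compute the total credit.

$15,372

Dependent Care Credit: 32% of the $400 excess over $26,200 is $128; credit = $2,200 − $128 = $2,072.
First-Time Homebuyer Credit: $26,600 is at or below the $29,900 threshold, so the full $7,750 applies.
Veteran's Credit: $26,600 is below the $55,100 cutoff, so the full $5,550 applies.
Total: $2,072 + $7,750 + $5,550 = $15,372.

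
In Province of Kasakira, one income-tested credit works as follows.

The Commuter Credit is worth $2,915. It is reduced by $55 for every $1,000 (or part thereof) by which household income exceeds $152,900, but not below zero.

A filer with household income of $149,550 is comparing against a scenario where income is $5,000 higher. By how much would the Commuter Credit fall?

$110

At $149,550 — $149,550 is at or below the $152,900 threshold, so the full $2,915 applies.
At $154,550 — income exceeds $152,900 by $1,650, which is 2 full-or-partial $1,000 increments; reduction = 2 × $55 = $110, leaving $2,805.
Lost: $2,915 − $2,805 = $110.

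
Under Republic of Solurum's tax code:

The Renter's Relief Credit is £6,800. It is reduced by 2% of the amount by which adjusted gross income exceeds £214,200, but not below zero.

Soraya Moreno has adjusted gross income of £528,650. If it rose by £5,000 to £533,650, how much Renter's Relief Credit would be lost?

£100

At £528,650 — 2% of the £314,450 excess over £214,200 is £6,289; credit = £6,800 − £6,289 = £511.
At £533,650 — 2% of the £319,450 excess over £214,200 is £6,389; credit = £6,800 − £6,389 = £411.
Lost: £511 − £411 = £100.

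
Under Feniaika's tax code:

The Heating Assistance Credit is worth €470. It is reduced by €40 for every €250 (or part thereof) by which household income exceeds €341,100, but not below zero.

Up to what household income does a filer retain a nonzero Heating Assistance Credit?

After 11 increments the reduction is 11 × €40 = €440, leaving €30; one more increment wipes it out. Increment 11 ends at excess 11 × €250 = €2,750, so the highest qualifying income is €341,100 + €2,750 = €343,850.

€343,850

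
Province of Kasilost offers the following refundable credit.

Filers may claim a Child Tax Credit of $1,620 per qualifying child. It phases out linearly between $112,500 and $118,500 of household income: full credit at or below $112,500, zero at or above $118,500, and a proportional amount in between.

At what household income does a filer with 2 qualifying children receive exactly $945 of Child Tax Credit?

Full credit = 2 × $1,620 = $3,240.
$945 is 945/3,240 of the full $3,240, so 2,295/3,240 of the $6,000 range has been used: income = $112,500 + $6,000 × 2,295/3,240 = $116,750.

$116,750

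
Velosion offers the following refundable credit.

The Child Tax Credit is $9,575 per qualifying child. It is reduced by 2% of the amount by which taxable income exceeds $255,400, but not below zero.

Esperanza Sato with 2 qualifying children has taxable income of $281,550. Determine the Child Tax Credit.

$18,627

Child Tax Credit: base = 2 × $9,575 = $19,150. 2% of the $26,150 excess over $255,400 is $523; credit = $19,150 − $523 = $18,627.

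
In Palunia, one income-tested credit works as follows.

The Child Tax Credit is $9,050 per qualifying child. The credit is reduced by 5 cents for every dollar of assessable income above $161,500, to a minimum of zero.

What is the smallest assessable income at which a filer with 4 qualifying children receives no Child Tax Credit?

$885,500

Full credit = 4 × $9,050 = $36,200.
The credit falls by 5% of each dollar above $161,500, so it reaches zero when the excess is $36,200 / 5% = $724,000: income = $161,500 + $724,000 = $885,500.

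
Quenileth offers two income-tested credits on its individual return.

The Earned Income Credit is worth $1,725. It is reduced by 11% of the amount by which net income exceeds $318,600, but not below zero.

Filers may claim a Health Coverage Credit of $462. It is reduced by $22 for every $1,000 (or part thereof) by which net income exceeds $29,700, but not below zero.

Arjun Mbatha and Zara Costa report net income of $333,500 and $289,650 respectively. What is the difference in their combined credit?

Arjun ($333,500): Earned Income Credit: 11% of the $14,900 excess over $318,600 is $1,639; credit = $1,725 − $1,639 = $86. Health Coverage Credit: income exceeds $29,700 by $303,800 → 304 increments × $22 = $6,688 ≥ base, so the credit is $0. total $86 + $0 = $86
Zara ($289,650): Earned Income Credit: $289,650 is at or below the $318,600 threshold, so the full $1,725 applies. Health Coverage Credit: income exceeds $29,700 by $259,950 → 260 increments × $22 = $5,720 ≥ base, so the credit is $0. total $1,725 + $0 = $1,725
Difference: |$86 − $1,725| = $1,639.

$1,639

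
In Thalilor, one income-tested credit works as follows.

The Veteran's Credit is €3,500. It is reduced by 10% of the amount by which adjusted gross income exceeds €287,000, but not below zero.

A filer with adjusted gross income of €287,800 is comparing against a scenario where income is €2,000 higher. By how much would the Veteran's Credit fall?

€200

At €287,800 — 10% of the €800 excess over €287,000 is €80; credit = €3,500 − €80 = €3,420.
At €289,800 — 10% of the €2,800 excess over €287,000 is €280; credit = €3,500 − €280 = €3,220.
Lost: €3,420 − €3,220 = €200.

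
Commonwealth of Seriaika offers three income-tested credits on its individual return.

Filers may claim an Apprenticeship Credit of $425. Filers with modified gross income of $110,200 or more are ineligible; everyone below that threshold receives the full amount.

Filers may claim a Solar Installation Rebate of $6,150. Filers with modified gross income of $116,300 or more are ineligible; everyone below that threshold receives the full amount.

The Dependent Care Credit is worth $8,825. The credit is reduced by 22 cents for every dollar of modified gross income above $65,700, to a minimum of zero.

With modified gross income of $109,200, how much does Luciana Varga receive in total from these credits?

$6,575

Apprenticeship Credit: $109,200 is below the $110,200 cutoff, so the full $425 applies.
Solar Installation Rebate: $109,200 is below the $116,300 cutoff, so the full $6,150 applies.
Dependent Care Credit: 22% of the $43,500 excess over $65,700 is $9,570 ≥ base, so the credit is $0.
Total: $425 + $6,150 + $0 = $6,575.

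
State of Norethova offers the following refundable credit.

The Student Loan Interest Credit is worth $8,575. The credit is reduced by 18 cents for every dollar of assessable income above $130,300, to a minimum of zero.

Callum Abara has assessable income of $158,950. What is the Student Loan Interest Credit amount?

Student Loan Interest Credit: 18% of the $28,650 excess over $130,300 is $5,157; credit = $8,575 − $5,157 = $3,418.

$3,418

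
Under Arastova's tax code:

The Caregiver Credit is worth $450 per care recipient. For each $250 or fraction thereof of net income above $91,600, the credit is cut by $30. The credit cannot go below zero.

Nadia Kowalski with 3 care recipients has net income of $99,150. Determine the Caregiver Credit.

$420

Caregiver Credit: base = 3 × $450 = $1,350. income exceeds $91,600 by $7,550, which is 31 full-or-partial $250 increments; reduction = 31 × $30 = $930, leaving $420.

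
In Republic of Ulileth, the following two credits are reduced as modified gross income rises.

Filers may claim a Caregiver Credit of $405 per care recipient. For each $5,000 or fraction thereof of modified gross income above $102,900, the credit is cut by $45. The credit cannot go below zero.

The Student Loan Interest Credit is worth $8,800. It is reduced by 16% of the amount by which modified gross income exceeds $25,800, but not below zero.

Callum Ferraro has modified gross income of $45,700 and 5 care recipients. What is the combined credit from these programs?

$7,641

Caregiver Credit: base = 5 × $405 = $2,025. $45,700 is at or below the $102,900 threshold, so the full $2,025 applies.
Student Loan Interest Credit: 16% of the $19,900 excess over $25,800 is $3,184; credit = $8,800 − $3,184 = $5,616.
Total: $2,025 + $5,616 = $7,641.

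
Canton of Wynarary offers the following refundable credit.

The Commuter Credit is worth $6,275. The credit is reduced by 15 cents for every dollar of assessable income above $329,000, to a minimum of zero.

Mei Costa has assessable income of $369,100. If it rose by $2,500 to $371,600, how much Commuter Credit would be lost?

$260

At $369,100 — 15% of the $40,100 excess over $329,000 is $6,015; credit = $6,275 − $6,015 = $260.
At $371,600 — 15% of the $42,600 excess over $329,000 is $6,390 ≥ base, so the credit is $0.
Lost: $260 − $0 = $260.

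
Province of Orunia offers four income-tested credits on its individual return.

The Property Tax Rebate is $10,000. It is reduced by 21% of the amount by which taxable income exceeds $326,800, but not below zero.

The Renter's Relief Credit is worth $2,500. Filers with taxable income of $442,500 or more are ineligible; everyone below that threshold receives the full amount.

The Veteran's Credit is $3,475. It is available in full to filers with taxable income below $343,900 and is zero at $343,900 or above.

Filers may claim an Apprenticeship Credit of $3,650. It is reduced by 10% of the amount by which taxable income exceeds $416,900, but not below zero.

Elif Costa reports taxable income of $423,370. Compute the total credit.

$5,503

Property Tax Rebate: 21% of the $96,570 excess over $326,800 is $20,279.70 ≥ base, so the credit is $0.
Renter's Relief Credit: $423,370 is below the $442,500 cutoff, so the full $2,500 applies.
Veteran's Credit: $423,370 meets or exceeds the $343,900 cutoff, so the credit is $0.
Apprenticeship Credit: 10% of the $6,470 excess over $416,900 is $647; credit = $3,650 − $647 = $3,003.
Total: $0 + $2,500 + $0 + $3,003 = $5,503.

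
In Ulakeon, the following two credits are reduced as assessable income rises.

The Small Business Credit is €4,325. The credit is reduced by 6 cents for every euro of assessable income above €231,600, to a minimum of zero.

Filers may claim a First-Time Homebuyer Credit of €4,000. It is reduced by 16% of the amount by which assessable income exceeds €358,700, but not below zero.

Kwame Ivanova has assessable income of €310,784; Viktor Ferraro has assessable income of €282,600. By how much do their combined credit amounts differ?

€1,265

Kwame (€310,784): Small Business Credit: 6% of the €79,184 excess over €231,600 is €4,751.04 ≥ base, so the credit is €0. First-Time Homebuyer Credit: €310,784 is at or below the €358,700 threshold, so the full €4,000 applies. total €0 + €4,000 = €4,000
Viktor (€282,600): Small Business Credit: 6% of the €51,000 excess over €231,600 is €3,060; credit = €4,325 − €3,060 = €1,265. First-Time Homebuyer Credit: €282,600 is at or below the €358,700 threshold, so the full €4,000 applies. total €1,265 + €4,000 = €5,265
Difference: |€4,000 − €5,265| = €1,265.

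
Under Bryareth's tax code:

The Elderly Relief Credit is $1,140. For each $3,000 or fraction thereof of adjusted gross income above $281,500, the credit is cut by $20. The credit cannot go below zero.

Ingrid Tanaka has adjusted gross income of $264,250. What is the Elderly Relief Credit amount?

$1,140

Elderly Relief Credit: $264,250 is at or below the $281,500 threshold, so the full $1,140 applies.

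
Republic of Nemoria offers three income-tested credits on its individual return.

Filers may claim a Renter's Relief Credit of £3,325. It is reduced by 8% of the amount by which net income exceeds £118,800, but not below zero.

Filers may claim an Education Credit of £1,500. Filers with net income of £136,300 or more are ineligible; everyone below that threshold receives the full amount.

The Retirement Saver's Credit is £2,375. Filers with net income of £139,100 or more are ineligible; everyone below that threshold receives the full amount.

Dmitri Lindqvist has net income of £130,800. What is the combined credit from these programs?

Renter's Relief Credit: 8% of the £12,000 excess over £118,800 is £960; credit = £3,325 − £960 = £2,365.
Education Credit: £130,800 is below the £136,300 cutoff, so the full £1,500 applies.
Retirement Saver's Credit: £130,800 is below the £139,100 cutoff, so the full £2,375 applies.
Total: £2,365 + £1,500 + £2,375 = £6,240.

£6,240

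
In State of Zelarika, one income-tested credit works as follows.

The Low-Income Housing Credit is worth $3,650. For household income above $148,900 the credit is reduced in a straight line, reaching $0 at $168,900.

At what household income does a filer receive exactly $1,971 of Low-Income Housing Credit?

$1,971 is 1,971/3,650 of the full $3,650, so 1,679/3,650 of the $20,000 range has been used: income = $148,900 + $20,000 × 1,679/3,650 = $158,100.

$158,100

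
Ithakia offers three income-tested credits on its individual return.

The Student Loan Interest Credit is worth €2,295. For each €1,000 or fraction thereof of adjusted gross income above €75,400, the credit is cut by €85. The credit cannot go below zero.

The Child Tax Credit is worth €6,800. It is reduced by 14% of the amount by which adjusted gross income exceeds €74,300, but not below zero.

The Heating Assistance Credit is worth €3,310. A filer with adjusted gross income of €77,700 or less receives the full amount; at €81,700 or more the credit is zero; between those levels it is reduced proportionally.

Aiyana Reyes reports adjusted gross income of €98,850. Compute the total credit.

Student Loan Interest Credit: income exceeds €75,400 by €23,450, which is 24 full-or-partial €1,000 increments; reduction = 24 × €85 = €2,040, leaving €255.
Child Tax Credit: 14% of the €24,550 excess over €74,300 is €3,437; credit = €6,800 − €3,437 = €3,363.
Heating Assistance Credit: €98,850 is at or above €81,700, so the credit is €0.
Total: €255 + €3,363 + €0 = €3,618.

€3,618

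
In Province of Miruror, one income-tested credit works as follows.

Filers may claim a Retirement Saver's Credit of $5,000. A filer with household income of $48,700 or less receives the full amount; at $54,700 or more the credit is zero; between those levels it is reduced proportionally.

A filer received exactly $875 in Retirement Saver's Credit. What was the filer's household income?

$875 is 875/5,000 of the full $5,000, so 4,125/5,000 of the $6,000 range has been used: income = $48,700 + $6,000 × 4,125/5,000 = $53,650.

$53,650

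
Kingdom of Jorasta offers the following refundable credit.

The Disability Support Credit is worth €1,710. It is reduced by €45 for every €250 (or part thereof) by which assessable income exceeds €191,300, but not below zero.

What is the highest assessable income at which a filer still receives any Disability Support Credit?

€200,550

After 37 increments the reduction is 37 × €45 = €1,665, leaving €45; one more increment wipes it out. Increment 37 ends at excess 37 × €250 = €9,250, so the highest qualifying income is €191,300 + €9,250 = €200,550.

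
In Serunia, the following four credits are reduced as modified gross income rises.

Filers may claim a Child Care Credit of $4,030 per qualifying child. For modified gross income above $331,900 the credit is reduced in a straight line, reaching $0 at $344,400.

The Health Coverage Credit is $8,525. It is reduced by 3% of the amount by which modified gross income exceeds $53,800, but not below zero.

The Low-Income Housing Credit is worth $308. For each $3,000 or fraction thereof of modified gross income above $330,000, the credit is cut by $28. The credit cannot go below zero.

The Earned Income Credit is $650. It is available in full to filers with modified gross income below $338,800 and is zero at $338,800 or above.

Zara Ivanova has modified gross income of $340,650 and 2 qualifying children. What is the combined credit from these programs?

$2,614

Child Care Credit: base = 2 × $4,030 = $8,060. $340,650 is $8,750 into a $12,500 phase-out range, leaving 3,750/12,500 of the credit: $8,060 × 3,750/12,500 = $2,418.
Health Coverage Credit: 3% of the $286,850 excess over $53,800 is $8,605.50 ≥ base, so the credit is $0.
Low-Income Housing Credit: income exceeds $330,000 by $10,650, which is 4 full-or-partial $3,000 increments; reduction = 4 × $28 = $112, leaving $196.
Earned Income Credit: $340,650 meets or exceeds the $338,800 cutoff, so the credit is $0.
Total: $2,418 + $0 + $196 + $0 = $2,614.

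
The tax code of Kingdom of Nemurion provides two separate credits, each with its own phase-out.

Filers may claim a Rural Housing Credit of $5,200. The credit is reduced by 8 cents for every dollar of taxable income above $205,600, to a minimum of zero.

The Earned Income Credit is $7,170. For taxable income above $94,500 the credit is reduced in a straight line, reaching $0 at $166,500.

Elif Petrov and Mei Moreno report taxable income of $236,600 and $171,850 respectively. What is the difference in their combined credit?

Elif ($236,600): Rural Housing Credit: 8% of the $31,000 excess over $205,600 is $2,480; credit = $5,200 − $2,480 = $2,720. Earned Income Credit: $236,600 is at or above $166,500, so the credit is $0. total $2,720 + $0 = $2,720
Mei ($171,850): Rural Housing Credit: $171,850 is at or below the $205,600 threshold, so the full $5,200 applies. Earned Income Credit: $171,850 is at or above $166,500, so the credit is $0. total $5,200 + $0 = $5,200
Difference: |$2,720 − $5,200| = $2,480.

$2,480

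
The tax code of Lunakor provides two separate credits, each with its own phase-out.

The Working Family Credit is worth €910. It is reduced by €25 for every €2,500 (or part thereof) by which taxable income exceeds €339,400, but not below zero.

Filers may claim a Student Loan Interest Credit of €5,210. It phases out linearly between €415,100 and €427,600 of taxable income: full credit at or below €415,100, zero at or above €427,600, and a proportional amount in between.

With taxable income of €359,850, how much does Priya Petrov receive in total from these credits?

Working Family Credit: income exceeds €339,400 by €20,450, which is 9 full-or-partial €2,500 increments; reduction = 9 × €25 = €225, leaving €685.
Student Loan Interest Credit: €359,850 is at or below the €415,100 threshold, so the full €5,210 applies.
Total: €685 + €5,210 = €5,895.

€5,895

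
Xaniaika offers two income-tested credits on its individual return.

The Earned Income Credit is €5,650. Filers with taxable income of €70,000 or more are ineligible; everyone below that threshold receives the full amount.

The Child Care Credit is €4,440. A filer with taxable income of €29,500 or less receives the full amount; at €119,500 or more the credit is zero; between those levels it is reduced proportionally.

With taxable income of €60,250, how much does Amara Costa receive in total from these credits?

€8,573

Earned Income Credit: €60,250 is below the €70,000 cutoff, so the full €5,650 applies.
Child Care Credit: €60,250 is €30,750 into a €90,000 phase-out range, leaving 59,250/90,000 of the credit: €4,440 × 59,250/90,000 = €2,923.
Total: €5,650 + €2,923 = €8,573.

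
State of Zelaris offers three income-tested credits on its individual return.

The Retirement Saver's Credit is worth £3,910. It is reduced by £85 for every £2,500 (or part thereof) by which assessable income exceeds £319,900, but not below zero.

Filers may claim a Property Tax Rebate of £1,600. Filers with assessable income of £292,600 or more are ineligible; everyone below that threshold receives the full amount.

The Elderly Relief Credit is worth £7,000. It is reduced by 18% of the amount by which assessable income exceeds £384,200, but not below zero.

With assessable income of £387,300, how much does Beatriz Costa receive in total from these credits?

£8,057

Retirement Saver's Credit: income exceeds £319,900 by £67,400, which is 27 full-or-partial £2,500 increments; reduction = 27 × £85 = £2,295, leaving £1,615.
Property Tax Rebate: £387,300 meets or exceeds the £292,600 cutoff, so the credit is £0.
Elderly Relief Credit: 18% of the £3,100 excess over £384,200 is £558; credit = £7,000 − £558 = £6,442.
Total: £1,615 + £0 + £6,442 = £8,057.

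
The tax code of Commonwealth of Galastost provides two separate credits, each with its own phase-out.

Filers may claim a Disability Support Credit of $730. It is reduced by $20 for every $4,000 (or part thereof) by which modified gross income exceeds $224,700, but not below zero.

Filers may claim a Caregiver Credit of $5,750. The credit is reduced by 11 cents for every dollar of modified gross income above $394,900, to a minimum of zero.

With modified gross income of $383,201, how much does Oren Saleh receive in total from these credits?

Disability Support Credit: income exceeds $224,700 by $158,501 → 40 increments × $20 = $800 ≥ base, so the credit is $0.
Caregiver Credit: $383,201 is at or below the $394,900 threshold, so the full $5,750 applies.
Total: $0 + $5,750 = $5,750.

$5,750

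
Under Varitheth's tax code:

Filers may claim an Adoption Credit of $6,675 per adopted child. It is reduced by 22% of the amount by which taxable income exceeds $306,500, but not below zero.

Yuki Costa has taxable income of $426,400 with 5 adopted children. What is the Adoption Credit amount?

Adoption Credit: base = 5 × $6,675 = $33,375. 22% of the $119,900 excess over $306,500 is $26,378; credit = $33,375 − $26,378 = $6,997.

$6,997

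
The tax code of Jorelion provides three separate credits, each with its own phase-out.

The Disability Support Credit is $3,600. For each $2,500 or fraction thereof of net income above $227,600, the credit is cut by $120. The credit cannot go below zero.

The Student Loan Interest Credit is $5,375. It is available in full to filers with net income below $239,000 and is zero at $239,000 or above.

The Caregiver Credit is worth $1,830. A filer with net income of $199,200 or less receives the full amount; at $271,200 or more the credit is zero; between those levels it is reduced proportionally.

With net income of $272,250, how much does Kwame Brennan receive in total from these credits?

$1,440

Disability Support Credit: income exceeds $227,600 by $44,650, which is 18 full-or-partial $2,500 increments; reduction = 18 × $120 = $2,160, leaving $1,440.
Student Loan Interest Credit: $272,250 meets or exceeds the $239,000 cutoff, so the credit is $0.
Caregiver Credit: $272,250 is at or above $271,200, so the credit is $0.
Total: $1,440 + $0 + $0 = $1,440.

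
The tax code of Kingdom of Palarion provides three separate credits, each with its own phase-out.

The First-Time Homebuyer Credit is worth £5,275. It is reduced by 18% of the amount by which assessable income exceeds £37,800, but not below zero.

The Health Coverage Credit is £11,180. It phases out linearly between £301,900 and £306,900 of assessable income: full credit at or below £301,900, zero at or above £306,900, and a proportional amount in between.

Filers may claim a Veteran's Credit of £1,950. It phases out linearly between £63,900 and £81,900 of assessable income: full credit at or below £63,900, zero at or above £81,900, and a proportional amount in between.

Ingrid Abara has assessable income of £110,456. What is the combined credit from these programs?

£11,180

First-Time Homebuyer Credit: 18% of the £72,656 excess over £37,800 is £13,078.08 ≥ base, so the credit is £0.
Health Coverage Credit: £110,456 is at or below the £301,900 threshold, so the full £11,180 applies.
Veteran's Credit: £110,456 is at or above £81,900, so the credit is £0.
Total: £0 + £11,180 + £0 = £11,180.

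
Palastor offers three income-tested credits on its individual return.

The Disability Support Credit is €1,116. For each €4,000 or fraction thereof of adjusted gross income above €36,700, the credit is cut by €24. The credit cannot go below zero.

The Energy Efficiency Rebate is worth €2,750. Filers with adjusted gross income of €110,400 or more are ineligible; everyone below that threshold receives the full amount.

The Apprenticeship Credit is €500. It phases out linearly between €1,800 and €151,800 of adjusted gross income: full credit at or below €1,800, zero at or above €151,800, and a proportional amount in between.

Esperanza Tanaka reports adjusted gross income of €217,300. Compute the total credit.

€12

Disability Support Credit: income exceeds €36,700 by €180,600, which is 46 full-or-partial €4,000 increments; reduction = 46 × €24 = €1,104, leaving €12.
Energy Efficiency Rebate: €217,300 meets or exceeds the €110,400 cutoff, so the credit is €0.
Apprenticeship Credit: €217,300 is at or above €151,800, so the credit is €0.
Total: €12 + €0 + €0 = €12.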